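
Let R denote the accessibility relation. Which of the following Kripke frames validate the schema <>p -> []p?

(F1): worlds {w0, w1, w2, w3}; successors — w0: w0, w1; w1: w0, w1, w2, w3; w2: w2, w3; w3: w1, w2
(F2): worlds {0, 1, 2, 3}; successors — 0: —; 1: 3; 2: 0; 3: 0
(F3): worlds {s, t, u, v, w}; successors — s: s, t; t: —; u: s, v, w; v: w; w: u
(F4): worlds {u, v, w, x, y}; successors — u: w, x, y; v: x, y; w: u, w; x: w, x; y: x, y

(F2)

The schema corresponds to partial functionality: forall x forall y forall z (Rxy & Rxz -> y = z).
(F1): fails — w0 sees both w0 and w1.
(F2): holds.
(F3): fails — s sees both s and t.
(F4): fails — u sees both w and x.
Valid on: (F2).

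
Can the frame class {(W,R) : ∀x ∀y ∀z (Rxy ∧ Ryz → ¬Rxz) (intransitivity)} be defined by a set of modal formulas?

Any modally definable frame class is closed under surjective bounded morphisms.
The 7-cycle (worlds w0,w1,w2,w3,w4,w5,w6 with w0→w1→w2→w3→w4→w5→w6→w0) is intransitive. Mapping every world to a single reflexive point • is a surjective bounded morphism; the reflexive point is not intransitive (R••∧R•• but R••).
So the class is not modally definable.

No — not modally definable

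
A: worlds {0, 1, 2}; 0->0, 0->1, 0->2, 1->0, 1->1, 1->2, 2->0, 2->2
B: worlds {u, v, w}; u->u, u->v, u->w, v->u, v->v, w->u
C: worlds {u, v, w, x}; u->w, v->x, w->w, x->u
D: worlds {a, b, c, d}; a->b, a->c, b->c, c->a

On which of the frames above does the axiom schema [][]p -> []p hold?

The schema corresponds to density: forall x forall y (Rxy -> exists z (Rxz & Rzy)).
A: condition met.
B: condition met.
C: fails — Rvx but no z with Rvz and Rzx.
D: fails — Rca but no z with Rcz and Rza.
Valid on: A, B.

A, B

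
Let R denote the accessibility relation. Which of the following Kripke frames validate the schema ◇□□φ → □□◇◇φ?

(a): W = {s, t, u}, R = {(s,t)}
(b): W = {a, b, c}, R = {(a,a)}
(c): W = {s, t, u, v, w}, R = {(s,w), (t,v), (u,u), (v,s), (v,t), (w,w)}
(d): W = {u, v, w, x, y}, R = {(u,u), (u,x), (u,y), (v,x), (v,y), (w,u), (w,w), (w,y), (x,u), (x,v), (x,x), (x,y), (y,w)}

Frame correspondent (Sahlqvist): ∀x ∀y ∀z ((xRy ∧ xR²z) → ∃w (yR²w ∧ zR²w)) — i.e. a generalized confluence (Geach) condition.
(a): holds.
(b): holds.
(c): fails — tRv, tR²t but no w* with vR²w* and tR²w*.
(d): holds.

(a), (b), (d)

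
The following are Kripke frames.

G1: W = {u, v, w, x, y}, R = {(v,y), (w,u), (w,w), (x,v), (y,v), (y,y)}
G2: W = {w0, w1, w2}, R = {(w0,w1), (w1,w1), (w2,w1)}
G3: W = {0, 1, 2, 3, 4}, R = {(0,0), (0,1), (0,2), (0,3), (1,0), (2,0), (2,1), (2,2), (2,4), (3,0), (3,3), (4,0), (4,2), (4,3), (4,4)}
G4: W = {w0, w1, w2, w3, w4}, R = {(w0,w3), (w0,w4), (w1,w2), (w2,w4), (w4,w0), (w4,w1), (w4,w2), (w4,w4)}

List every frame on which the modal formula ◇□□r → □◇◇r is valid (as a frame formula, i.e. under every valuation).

G2, G3

The schema corresponds to a generalized confluence (Geach) condition: ∀x ∀y ∀z ((xRy ∧ xRz) → ∃w (yR²w ∧ zR²w)).
G1: fails — wRu, wRu but no t with uR²t and uR²t.
G2: holds.
G3: holds.
G4: fails — w0Rw3, w0Rw3 but no w with w3R²w and w3R²w.
Valid on: G2, G3.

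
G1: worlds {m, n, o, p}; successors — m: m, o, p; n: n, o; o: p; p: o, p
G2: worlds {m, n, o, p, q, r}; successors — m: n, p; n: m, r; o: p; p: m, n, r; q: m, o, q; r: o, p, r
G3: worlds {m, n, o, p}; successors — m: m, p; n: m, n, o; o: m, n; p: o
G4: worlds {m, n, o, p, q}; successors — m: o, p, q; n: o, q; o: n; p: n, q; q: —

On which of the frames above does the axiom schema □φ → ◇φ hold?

G1, G2, G3

Frame correspondent (Sahlqvist): ∀x ∃y Rxy — i.e. seriality.
G1: holds.
G2: holds.
G3: holds.
G4: fails — world q has no successor.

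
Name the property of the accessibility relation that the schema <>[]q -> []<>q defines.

convergence

This is the .2 axiom.
It corresponds to convergence: forall x forall y forall z (Rxy & Rxz -> exists w (Ryw & Rzw)).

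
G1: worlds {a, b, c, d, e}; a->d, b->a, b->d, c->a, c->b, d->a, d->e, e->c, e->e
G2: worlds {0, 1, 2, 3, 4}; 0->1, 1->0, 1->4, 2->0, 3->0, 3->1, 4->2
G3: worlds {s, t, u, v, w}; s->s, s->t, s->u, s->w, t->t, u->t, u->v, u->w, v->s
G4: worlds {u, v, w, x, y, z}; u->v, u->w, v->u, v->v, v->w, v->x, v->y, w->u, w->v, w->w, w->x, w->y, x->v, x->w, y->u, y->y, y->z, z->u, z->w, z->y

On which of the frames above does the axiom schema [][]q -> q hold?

This is the axiom for a generalized confluence (Geach) condition; its first-order frame correspondent is forall x exists w (x R^2 w & x = w).
G1: fails — at b but no w with bR²w and b=w.
G2: fails — at 2 but no w with 2R²w and 2=w.
G3: fails — at u but no w* with uR²w* and u=w*.
G4: satisfies the condition.

G4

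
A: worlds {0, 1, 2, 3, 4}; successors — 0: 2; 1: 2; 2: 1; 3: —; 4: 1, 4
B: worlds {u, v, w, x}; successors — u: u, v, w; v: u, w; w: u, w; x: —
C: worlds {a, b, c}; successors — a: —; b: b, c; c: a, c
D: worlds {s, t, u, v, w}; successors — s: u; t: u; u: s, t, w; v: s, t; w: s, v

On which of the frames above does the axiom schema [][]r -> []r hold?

This is the axiom for density; its first-order frame correspondent is forall x forall y (Rxy -> exists z (Rxz & Rzy)).
A: fails — R02 but no z with R0z and Rz2.
B: ✓.
C: ✓.
D: fails — Ruw but no z with Ruz and Rzw.

B, C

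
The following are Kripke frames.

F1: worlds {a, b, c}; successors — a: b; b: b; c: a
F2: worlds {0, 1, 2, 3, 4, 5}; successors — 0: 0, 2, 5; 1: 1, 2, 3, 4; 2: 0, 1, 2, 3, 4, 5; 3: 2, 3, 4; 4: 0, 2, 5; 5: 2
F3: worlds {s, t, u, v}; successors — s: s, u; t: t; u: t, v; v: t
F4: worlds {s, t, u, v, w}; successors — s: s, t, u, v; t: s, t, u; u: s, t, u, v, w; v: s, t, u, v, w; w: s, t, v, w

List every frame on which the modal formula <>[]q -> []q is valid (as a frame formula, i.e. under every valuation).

Frame correspondent (Sahlqvist): forall x forall y forall z (Rxy & Rxz -> Ryz) — i.e. the Euclidean property.
F1: fails — Rca and Rca but not Raa.
F2: fails — R05 and R00 but not R50.
F3: fails — Rsu and Rsu but not Ruu.
F4: fails — Rst and Rsv but not Rtv.
Valid on no frame.

none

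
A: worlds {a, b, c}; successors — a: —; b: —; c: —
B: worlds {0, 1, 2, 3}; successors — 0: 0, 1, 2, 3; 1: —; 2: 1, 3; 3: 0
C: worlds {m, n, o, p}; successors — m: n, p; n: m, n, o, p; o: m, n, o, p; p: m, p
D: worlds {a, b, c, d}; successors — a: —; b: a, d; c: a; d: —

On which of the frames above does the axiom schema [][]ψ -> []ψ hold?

The schema corresponds to density: forall x forall y (Rxy -> exists z (Rxz & Rzy)).
A: condition met.
B: fails — R23 but no z with R2z and Rz3.
C: condition met.
D: fails — Rca but no z with Rcz and Rza.
Valid on: A, C.

A, C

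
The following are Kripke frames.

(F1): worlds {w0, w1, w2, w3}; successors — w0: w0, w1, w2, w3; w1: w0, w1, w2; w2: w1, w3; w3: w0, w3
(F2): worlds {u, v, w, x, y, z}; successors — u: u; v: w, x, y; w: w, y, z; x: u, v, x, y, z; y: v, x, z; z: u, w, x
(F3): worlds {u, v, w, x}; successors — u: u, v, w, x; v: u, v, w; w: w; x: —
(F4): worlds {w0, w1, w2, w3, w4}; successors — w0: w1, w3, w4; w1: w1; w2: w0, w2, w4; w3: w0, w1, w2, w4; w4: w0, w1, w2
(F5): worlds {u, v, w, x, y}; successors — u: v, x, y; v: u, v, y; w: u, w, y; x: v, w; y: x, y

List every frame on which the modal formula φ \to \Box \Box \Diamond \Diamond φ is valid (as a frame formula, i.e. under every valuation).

The schema corresponds to a generalized confluence (Geach) condition: \forall x \forall z (x R^2 z \to \exists w (x = w \wedge z R^2 w)).
(F1): condition met.
(F2): fails — vR²u but no t with v=t and uR²t.
(F3): fails — uR²w but no t with u=t and wR²t.
(F4): fails — w0R²w1 but no w with w0=w and w1R²w.
(F5): fails — uR²y but no t with u=t and yR²t.
Valid on: (F1).

(F1)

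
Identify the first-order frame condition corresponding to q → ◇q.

Replacing q by ¬q and contraposing gives the equivalent schema □q → q.
Suppose □q→q is valid. At any x set V(q)={w : Rxw}. Then □q holds at x, so q holds at x, i.e. Rxx.

reflexivity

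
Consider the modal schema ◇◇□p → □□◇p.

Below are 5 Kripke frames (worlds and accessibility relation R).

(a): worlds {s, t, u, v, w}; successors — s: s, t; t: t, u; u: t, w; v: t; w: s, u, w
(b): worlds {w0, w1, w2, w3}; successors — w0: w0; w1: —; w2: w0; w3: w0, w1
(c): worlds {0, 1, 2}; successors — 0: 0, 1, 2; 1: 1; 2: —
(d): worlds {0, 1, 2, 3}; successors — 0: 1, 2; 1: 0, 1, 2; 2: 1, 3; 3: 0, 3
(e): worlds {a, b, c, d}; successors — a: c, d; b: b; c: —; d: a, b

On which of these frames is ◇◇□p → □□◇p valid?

The schema corresponds to a generalized confluence (Geach) condition: ∀x ∀y ∀z ((xR²y ∧ xR²z) → ∃w (yRw ∧ zRw)).
(a): condition met.
(b): condition met.
(c): fails — 0R²0, 0R²2 but no w with 0Rw and 2Rw.
(d): fails — 0R²0, 0R²3 but no w with 0Rw and 3Rw.
(e): fails — aR²a, aR²b but no w with aRw and bRw.

(a), (b)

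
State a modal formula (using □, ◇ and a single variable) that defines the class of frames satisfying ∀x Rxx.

□s → s

A defining formula is □s → s (the T axiom).
Suppose □s→s is valid. At any x set V(s)={w : Rxw}. Then □s holds at x, so s holds at x, i.e. Rxx.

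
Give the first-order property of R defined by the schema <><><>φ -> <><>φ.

forall x forall y (x R^3 y -> exists w (y = w & x R^2 w))

This is a Sahlqvist (Geach-type) schema ◇^3□^0φ → □^0◇^2φ.
First-order correspondent: forall x forall y (x R^3 y -> exists w (y = w & x R^2 w)).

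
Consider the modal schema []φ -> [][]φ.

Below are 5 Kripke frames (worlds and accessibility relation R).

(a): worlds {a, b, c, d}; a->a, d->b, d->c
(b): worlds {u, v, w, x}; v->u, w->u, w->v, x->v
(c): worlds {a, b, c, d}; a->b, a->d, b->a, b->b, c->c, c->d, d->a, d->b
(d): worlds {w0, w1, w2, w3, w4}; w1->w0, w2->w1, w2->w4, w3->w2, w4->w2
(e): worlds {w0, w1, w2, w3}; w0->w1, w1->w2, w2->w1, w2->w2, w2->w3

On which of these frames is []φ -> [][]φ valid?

(a)

The schema corresponds to transitivity: forall x forall y forall z (Rxy & Ryz -> Rxz).
(a): holds.
(b): fails — Rxv and Rvu but not Rxu.
(c): fails — Rcd and Rdb but not Rcb.
(d): fails — Rw2w4 and Rw4w2 but not Rw2w2.
(e): fails — Rw1w2 and Rw2w1 but not Rw1w1.
Valid on: (a).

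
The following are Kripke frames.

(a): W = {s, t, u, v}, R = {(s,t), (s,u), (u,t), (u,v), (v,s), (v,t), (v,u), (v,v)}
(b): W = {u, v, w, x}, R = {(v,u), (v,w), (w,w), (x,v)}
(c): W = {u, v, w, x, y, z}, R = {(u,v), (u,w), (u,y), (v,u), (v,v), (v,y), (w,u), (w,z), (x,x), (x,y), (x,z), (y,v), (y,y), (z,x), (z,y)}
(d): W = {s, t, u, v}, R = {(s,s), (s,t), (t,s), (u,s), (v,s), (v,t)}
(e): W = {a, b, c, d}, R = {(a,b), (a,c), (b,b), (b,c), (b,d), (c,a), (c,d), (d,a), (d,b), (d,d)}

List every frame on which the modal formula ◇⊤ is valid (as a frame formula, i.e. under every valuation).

(c), (d), (e)

This is the axiom for seriality; its first-order frame correspondent is ∀x ∃y Rxy.
(a): fails — world t has no successor.
(b): fails — world u has no successor.
(c): satisfies the condition.
(d): satisfies the condition.
(e): satisfies the condition.
Valid on: (c), (d), (e).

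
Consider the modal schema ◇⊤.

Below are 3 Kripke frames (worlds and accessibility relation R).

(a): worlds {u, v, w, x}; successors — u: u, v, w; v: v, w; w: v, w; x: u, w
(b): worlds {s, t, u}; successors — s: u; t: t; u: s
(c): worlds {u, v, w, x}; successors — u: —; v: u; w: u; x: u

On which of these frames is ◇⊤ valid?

(a), (b)

This is the axiom for seriality; its first-order frame correspondent is ∀x ∃y Rxy.
(a): holds.
(b): holds.
(c): fails — world u has no successor.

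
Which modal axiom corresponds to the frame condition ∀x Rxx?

This is reflexivity; the standard corresponding axiom is T: □s → s.
Suppose □s→s is valid. At any x set V(s)={w : Rxw}. Then □s holds at x, so s holds at x, i.e. Rxx.

□s → s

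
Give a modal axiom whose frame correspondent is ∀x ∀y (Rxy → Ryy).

A defining formula is □(□s → s) (the T□ axiom).

□(□s → s)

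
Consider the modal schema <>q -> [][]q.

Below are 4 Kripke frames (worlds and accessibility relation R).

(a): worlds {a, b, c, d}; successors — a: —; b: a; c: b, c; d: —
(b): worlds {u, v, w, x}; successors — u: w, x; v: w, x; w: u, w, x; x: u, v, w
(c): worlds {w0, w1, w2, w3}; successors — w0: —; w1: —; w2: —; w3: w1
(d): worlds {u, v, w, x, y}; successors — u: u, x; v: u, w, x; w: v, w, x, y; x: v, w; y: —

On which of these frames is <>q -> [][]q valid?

(c)

The schema corresponds to a generalized confluence (Geach) condition: forall x forall y forall z ((xRy & x R^2 z) -> exists w (y = w & z = w)).
(a): fails — cRb, cR²a but b ≠ a.
(b): fails — uRw, uR²u but w ≠ u.
(c): condition met.
(d): fails — uRu, uR²v but u ≠ v.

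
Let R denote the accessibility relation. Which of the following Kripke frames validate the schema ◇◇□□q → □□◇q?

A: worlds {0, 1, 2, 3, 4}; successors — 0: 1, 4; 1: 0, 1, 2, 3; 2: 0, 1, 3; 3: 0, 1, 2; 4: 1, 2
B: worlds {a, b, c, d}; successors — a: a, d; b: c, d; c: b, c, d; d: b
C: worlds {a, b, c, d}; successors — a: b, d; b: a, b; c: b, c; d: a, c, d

A, C

This is the axiom for a generalized confluence (Geach) condition; its first-order frame correspondent is ∀x ∀y ∀z ((xR²y ∧ xR²z) → ∃w (yR²w ∧ zRw)).
A: ✓.
B: fails — aR²d, aR²d but no w with dR²w and dRw.
C: ✓.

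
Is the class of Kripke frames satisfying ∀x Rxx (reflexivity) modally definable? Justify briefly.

Definable; □r → r defines it

This is a Sahlqvist condition; the T axiom □r → r defines it.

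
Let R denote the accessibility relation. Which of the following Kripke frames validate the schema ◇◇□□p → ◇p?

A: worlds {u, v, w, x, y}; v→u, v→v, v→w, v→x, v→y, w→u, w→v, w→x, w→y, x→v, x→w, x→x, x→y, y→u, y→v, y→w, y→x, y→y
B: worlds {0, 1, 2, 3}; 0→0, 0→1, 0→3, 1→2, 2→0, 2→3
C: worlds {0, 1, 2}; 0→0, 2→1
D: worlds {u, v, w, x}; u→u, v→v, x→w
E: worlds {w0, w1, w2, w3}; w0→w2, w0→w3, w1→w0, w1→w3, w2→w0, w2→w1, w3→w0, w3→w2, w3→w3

C, D, E

The schema corresponds to a generalized confluence (Geach) condition: ∀x ∀y (xR²y → ∃w (yR²w ∧ xRw)).
A: fails — vR²u but no t with uR²t and vRt.
B: fails — 0R²3 but no w with 3R²w and 0Rw.
C: satisfies the condition.
D: satisfies the condition.
E: satisfies the condition.
Valid on: C, D, E.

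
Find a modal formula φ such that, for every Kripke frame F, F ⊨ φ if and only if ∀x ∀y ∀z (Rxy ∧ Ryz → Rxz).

□s → □□s

This is transitivity; the standard corresponding axiom is 4: □s → □□s.
Suppose □s→□□s is valid. Take Rxy, Ryz and set V(s)={w : Rxw}. Then □s at x, so □□s at x, so □s at y, so s at z, i.e. Rxz.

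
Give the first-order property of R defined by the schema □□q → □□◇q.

∀x ∀z (xR²z → ∃w (xR²w ∧ zRw))

This is a Sahlqvist (Geach-type) schema ◇^0□^2q → □^2◇^1q.
First-order correspondent: ∀x ∀z (xR²z → ∃w (xR²w ∧ zRw)).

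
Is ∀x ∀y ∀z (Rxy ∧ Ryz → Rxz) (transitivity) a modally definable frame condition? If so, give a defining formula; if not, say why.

Definable; □p → □□p defines it

This is a Sahlqvist condition; the 4 axiom □p → □□p defines it.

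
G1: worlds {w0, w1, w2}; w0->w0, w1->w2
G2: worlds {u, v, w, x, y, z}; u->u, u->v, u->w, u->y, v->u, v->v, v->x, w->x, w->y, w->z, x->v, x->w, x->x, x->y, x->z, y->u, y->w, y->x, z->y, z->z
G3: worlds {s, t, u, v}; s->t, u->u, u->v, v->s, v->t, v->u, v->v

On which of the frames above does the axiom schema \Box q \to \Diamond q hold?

This is the axiom for seriality; its first-order frame correspondent is \forall x \exists y Rxy.
G1: fails — world w2 has no successor.
G2: satisfies the condition.
G3: fails — world t has no successor.

G2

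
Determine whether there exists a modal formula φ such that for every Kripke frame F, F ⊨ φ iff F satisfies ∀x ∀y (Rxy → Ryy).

The condition is shift-reflexivity. A defining modal formula is □(□q → q).
Suppose □(□q→q) is valid. Take Rxy and set V(q)={w : Ryw}. Then at y, □q holds; since □(□q→q) at x, □q→q at y, so q at y, i.e. Ryy.

Definable; □(□q → q) defines it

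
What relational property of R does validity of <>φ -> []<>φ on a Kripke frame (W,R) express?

This schema is the 5 axiom.
Its frame correspondent is the Euclidean property — forall x forall y forall z (Rxy & Rxz -> Ryz).

the Euclidean property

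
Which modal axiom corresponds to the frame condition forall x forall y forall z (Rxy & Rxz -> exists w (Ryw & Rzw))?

◇□r → □◇r

This is convergence; the standard corresponding axiom is .2: ◇□r → □◇r.
Suppose ◇□r→□◇r is valid. Take Rxy, Rxz and set V(r)={w : Ryw}. Then □r at y so ◇□r at x, so □◇r at x, so ◇r at z, giving w with Rzw and Ryw.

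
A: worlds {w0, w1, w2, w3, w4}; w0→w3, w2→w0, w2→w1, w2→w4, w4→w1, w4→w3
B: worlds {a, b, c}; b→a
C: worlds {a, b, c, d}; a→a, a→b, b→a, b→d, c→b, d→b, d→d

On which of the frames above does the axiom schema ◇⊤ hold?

C

Frame correspondent (Sahlqvist): ∀x ∃y Rxy — i.e. seriality.
A: fails — world w1 has no successor.
B: fails — world a has no successor.
C: condition met.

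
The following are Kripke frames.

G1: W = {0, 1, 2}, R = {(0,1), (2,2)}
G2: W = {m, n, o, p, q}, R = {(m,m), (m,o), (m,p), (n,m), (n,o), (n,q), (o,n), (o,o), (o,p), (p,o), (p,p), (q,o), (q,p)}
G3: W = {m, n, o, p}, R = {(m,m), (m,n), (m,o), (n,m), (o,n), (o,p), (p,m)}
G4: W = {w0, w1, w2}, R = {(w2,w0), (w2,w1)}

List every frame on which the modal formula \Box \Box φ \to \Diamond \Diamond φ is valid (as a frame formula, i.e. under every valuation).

G2, G3

The schema corresponds to a generalized confluence (Geach) condition: \forall x \exists w (x R^2 w \wedge x R^2 w).
G1: fails — at 0 but no w with 0R²w and 0R²w.
G2: ✓.
G3: ✓.
G4: fails — at w0 but no w with w0R²w and w0R²w.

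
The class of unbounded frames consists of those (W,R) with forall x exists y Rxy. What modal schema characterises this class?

□s → ◇s

The condition is seriality. The D schema □s → ◇s defines it.
Suppose □s→◇s is valid. At any x set V(s)=W. Then □s at x, so ◇s at x, so x has a successor.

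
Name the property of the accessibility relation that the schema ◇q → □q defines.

partial functionality: ∀x ∀y ∀z (Rxy ∧ Rxz → y = z)

Suppose ◇q→□q is valid. Take Rxy, Rxz and set V(q)={y}. Then ◇q at x, so □q at x, so q at z, i.e. z=y.
Conversely, any frame satisfying ∀x ∀y ∀z (Rxy ∧ Rxz → y = z) validates the schema.
Frame condition: ∀x ∀y ∀z (Rxy ∧ Rxz → y = z).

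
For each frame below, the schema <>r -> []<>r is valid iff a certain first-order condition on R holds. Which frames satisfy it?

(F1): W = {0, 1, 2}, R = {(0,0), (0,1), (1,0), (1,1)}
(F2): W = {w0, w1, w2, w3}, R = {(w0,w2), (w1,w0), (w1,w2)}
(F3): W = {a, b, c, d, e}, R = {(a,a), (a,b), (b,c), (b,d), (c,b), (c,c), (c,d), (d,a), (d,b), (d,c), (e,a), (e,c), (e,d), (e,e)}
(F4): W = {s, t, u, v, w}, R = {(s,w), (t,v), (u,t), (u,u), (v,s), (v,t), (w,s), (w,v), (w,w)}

This is the axiom for the Euclidean property; its first-order frame correspondent is forall x forall y forall z (Rxy & Rxz -> Ryz).
(F1): ✓.
(F2): fails — Rw0w2 and Rw0w2 but not Rw2w2.
(F3): fails — Rab and Rab but not Rbb.
(F4): fails — Rtv and Rtv but not Rvv.

(F1)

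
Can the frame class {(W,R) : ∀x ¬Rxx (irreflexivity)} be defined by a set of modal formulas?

Not modally definable

Any modally definable frame class is closed under surjective bounded morphisms.
The 4-cycle (worlds 0,1,2,3 with 0→1→2→3→0) is irreflexive, and the map sending every world to a single reflexive point • is a surjective bounded morphism (forth: every edge maps to (•,•); back: every world has a successor). So any modal formula valid on the 4-cycle is also valid on the reflexive point, which is not irreflexive.
Hence irreflexivity is not modally definable.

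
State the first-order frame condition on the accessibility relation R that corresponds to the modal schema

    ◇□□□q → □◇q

This is a Sahlqvist (Geach-type) schema ◇^1□^3q → □^1◇^1q.
Minimal-valuation argument: fix x; take any y with xR^1y and any z with xR^1z. Set V(q) to the set of worlds R-reachable from y in exactly 3 steps. Then □^3q holds at y, so the antecedent holds at x; validity forces ◇^1q at z, giving a w with zR^1w and yR^3w.
First-order correspondent: ∀x ∀y ∀z ((xRy ∧ xRz) → ∃w (yR³w ∧ zRw)).

∀x ∀y ∀z ((xRy ∧ xRz) → ∃w (yR³w ∧ zRw))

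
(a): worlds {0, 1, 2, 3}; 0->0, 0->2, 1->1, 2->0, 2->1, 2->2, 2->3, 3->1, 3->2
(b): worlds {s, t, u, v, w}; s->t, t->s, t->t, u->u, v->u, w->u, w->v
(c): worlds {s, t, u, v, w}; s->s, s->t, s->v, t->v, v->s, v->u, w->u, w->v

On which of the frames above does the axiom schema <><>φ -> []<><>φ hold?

(b)

Frame correspondent (Sahlqvist): forall x forall y forall z ((x R^2 y & xRz) -> exists w (y = w & z R^2 w)) — i.e. a generalized confluence (Geach) condition.
(a): fails — 2R²0, 2R1 but no w with 0=w and 1R²w.
(b): holds.
(c): fails — sR²t, sRt but no w* with t=w* and tR²w*.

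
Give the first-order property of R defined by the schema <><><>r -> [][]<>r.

forall x forall y forall z ((x R^3 y & x R^2 z) -> exists w (y = w & zRw))

This is a Sahlqvist (Geach-type) schema ◇^3□^0r → □^2◇^1r.
Minimal-valuation argument: fix x; take any y with xR^3y and any z with xR^2z. Set V(r) to the set of worlds R-reachable from y in exactly 0 steps. Then □^0r holds at y, so the antecedent holds at x; validity forces ◇^1r at z, giving a w with zR^1w and yR^0w.
First-order correspondent: forall x forall y forall z ((x R^3 y & x R^2 z) -> exists w (y = w & zRw)).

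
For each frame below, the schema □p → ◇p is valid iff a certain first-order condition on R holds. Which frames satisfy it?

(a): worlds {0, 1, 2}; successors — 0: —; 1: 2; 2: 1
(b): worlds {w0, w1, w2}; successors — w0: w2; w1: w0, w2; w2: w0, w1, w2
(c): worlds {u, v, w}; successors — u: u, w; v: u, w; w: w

The schema corresponds to seriality: ∀x ∃y Rxy.
(a): fails — world 0 has no successor.
(b): condition met.
(c): condition met.
Valid on: (b), (c).

(b), (c)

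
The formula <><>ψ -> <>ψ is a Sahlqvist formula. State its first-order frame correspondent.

This is frame-equivalent to □ψ → □□ψ (substitute ¬ψ for ψ and contrapose).
Suppose □ψ→□□ψ is valid. Take Rxy, Ryz and set V(ψ)={w : Rxw}. Then □ψ at x, so □□ψ at x, so □ψ at y, so ψ at z, i.e. Rxz.
The converse is a direct semantic check.
So the correspondent is transitivity.

transitivity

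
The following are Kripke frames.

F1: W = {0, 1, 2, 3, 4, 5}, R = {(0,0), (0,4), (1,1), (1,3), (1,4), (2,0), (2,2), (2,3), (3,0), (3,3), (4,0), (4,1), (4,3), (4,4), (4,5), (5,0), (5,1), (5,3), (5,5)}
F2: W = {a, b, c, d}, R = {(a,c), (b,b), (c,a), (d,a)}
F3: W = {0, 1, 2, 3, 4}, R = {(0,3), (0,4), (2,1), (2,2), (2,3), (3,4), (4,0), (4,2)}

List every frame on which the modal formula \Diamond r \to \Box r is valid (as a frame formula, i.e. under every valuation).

F2

The schema corresponds to partial functionality: \forall x \forall y \forall z (Rxy \wedge Rxz \to y = z).
F1: fails — 0 sees both 0 and 4.
F2: satisfies the condition.
F3: fails — 0 sees both 3 and 4.
Valid on: F2.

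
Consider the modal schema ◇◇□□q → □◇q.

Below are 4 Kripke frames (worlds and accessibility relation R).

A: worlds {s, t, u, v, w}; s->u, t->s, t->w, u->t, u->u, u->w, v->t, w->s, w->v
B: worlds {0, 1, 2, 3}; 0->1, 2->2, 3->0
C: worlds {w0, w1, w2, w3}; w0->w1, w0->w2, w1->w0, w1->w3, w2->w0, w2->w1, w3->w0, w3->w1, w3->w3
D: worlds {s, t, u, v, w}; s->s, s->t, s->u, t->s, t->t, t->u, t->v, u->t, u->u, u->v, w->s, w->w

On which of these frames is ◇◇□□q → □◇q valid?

The schema corresponds to a generalized confluence (Geach) condition: ∀x ∀y ∀z ((xR²y ∧ xRz) → ∃w (yR²w ∧ zRw)).
A: fails — tR²s, tRw but no w* with sR²w* and wRw*.
B: fails — 3R²1, 3R0 but no w with 1R²w and 0Rw.
C: ✓.
D: fails — sR²v, sRs but no w* with vR²w* and sRw*.
Valid on: C.

C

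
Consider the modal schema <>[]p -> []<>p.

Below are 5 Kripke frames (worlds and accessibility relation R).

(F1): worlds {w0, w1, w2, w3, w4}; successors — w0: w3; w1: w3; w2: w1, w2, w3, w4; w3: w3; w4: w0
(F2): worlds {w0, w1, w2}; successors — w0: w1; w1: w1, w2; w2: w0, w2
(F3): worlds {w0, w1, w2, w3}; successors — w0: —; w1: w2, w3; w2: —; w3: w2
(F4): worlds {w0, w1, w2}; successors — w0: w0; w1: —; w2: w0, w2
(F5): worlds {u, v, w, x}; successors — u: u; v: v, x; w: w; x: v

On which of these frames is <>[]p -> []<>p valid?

Frame correspondent (Sahlqvist): forall x forall y forall z (Rxy & Rxz -> exists w (Ryw & Rzw)) — i.e. convergence.
(F1): fails — Rw2w4 and Rw2w2 but w4 and w2 have no common successor.
(F2): fails — Rw2w2 and Rw2w0 but w2 and w0 have no common successor.
(F3): fails — Rw1w2 and Rw1w2 but w2 and w2 have no common successor.
(F4): holds.
(F5): holds.
Valid on: (F4), (F5).

(F4), (F5)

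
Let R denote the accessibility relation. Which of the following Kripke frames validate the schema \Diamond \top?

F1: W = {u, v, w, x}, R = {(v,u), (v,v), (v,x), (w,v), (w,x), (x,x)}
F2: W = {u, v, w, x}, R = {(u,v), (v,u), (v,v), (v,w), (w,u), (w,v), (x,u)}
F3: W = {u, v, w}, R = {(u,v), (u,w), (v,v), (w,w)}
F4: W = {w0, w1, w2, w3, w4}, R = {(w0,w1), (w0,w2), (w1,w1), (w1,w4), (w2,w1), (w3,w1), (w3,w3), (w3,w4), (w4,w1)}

This is the axiom for seriality; its first-order frame correspondent is \forall x \exists y Rxy.
F1: fails — world u has no successor.
F2: holds.
F3: holds.
F4: holds.
Valid on: F2, F3, F4.

F2, F3, F4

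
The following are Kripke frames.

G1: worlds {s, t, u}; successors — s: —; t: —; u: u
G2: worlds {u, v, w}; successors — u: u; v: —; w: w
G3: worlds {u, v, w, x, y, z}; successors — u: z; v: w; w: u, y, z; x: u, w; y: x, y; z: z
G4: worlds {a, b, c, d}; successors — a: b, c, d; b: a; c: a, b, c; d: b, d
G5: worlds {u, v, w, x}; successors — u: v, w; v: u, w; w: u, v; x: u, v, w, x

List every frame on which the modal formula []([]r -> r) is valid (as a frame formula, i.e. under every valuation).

G1, G2

The schema corresponds to shift-reflexivity: forall x forall y (Rxy -> Ryy).
G1: ✓.
G2: ✓.
G3: fails — Rxw but not Rww.
G4: fails — Rab but not Rbb.
G5: fails — Ruv but not Rvv.
Valid on: G1, G2.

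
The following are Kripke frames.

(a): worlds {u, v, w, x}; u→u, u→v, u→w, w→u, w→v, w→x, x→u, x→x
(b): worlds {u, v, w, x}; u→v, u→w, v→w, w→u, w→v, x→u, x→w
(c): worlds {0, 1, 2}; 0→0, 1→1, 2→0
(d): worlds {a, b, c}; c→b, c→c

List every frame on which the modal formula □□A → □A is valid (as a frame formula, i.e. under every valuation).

Frame correspondent (Sahlqvist): ∀x ∀y (Rxy → ∃z (Rxz ∧ Rzy)) — i.e. density.
(a): satisfies the condition.
(b): fails — Rwu but no z with Rwz and Rzu.
(c): satisfies the condition.
(d): satisfies the condition.

(a), (c), (d)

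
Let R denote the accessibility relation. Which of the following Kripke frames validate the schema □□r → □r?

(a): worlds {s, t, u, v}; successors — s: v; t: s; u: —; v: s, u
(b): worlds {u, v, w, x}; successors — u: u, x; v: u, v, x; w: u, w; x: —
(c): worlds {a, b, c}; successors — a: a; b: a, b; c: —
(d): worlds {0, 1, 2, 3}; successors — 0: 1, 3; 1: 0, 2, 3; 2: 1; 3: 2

(b), (c)

The schema corresponds to density: ∀x ∀y (Rxy → ∃z (Rxz ∧ Rzy)).
(a): fails — Rvs but no z with Rvz and Rzs.
(b): satisfies the condition.
(c): satisfies the condition.
(d): fails — R10 but no z with R1z and Rz0.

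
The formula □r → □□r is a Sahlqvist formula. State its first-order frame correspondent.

Transitivity

Suppose □r→□□r is valid. Take Rxy, Ryz and set V(r)={w : Rxw}. Then □r at x, so □□r at x, so □r at y, so r at z, i.e. Rxz.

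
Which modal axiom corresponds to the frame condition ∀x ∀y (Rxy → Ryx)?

r → □◇r

This is symmetry; the standard corresponding axiom is B: r → □◇r.
Suppose r→□◇r is valid. Take Rxy and set V(r)={x}. Then r at x, so □◇r at x, so ◇r at y, so some z with Ryz has r; z=x, i.e. Ryx.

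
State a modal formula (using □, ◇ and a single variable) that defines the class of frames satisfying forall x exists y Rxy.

This is seriality; the standard corresponding axiom is D: □ψ → ◇ψ.

□ψ → ◇ψ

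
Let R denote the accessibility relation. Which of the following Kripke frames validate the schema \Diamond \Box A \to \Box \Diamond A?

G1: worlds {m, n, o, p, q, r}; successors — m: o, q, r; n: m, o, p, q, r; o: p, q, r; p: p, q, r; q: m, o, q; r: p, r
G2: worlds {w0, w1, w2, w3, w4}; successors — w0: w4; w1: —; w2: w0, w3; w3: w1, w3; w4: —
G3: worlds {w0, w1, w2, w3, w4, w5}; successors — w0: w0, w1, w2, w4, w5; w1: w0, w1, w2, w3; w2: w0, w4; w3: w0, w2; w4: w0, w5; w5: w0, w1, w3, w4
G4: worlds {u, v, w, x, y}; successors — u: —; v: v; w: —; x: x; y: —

Frame correspondent (Sahlqvist): \forall x \forall y \forall z (Rxy \wedge Rxz \to \exists w (Ryw \wedge Rzw)) — i.e. convergence.
G1: fails — Rmr and Rmq but r and q have no common successor.
G2: fails — Rw0w4 and Rw0w4 but w4 and w4 have no common successor.
G3: satisfies the condition.
G4: satisfies the condition.

G3, G4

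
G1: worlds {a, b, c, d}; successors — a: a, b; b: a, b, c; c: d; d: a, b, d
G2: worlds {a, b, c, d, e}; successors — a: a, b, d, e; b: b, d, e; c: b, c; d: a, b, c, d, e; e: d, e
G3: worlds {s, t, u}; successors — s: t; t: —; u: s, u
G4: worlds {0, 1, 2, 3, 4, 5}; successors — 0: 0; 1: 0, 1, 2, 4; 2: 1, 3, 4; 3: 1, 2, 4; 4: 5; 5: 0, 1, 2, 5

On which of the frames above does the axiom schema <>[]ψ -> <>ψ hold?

G2

This is the axiom for a generalized confluence (Geach) condition; its first-order frame correspondent is forall x forall y (xRy -> exists w (yRw & xRw)).
G1: fails — bRc but no w with cRw and bRw.
G2: condition met.
G3: fails — sRt but no w with tRw and sRw.
G4: fails — 1R4 but no w with 4Rw and 1Rw.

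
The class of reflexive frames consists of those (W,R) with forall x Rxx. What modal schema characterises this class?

□q → q

A defining formula is □q → q (the T axiom).
Suppose □q→q is valid. At any x set V(q)={w : Rxw}. Then □q holds at x, so q holds at x, i.e. Rxx.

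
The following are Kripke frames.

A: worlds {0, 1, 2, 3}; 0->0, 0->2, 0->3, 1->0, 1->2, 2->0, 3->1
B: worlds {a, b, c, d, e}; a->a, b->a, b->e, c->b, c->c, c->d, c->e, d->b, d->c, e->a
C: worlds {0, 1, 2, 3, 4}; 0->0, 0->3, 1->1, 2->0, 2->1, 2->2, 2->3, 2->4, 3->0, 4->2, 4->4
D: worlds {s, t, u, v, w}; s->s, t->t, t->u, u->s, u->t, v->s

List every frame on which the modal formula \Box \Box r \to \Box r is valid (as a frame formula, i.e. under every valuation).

The schema corresponds to density: \forall x \forall y (Rxy \to \exists z (Rxz \wedge Rzy)).
A: fails — R31 but no z with R3z and Rz1.
B: fails — Rbe but no z with Rbz and Rze.
C: condition met.
D: condition met.
Valid on: C, D.

C, D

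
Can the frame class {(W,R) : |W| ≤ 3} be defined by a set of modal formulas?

Not definable by any modal formula

Any modally definable frame class is closed under disjoint unions.
Any modal formula valid on each of 4 disjoint one-world frames is valid on their disjoint union (validity is preserved under disjoint unions). Each one-world frame has |W|=1≤3, but the union has |W|=4.
So the class is not modally definable.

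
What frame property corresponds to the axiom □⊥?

This schema is the Ver axiom.
Its frame correspondent is emptiness of R — ∀x ∀y ¬Rxy.

emptiness of R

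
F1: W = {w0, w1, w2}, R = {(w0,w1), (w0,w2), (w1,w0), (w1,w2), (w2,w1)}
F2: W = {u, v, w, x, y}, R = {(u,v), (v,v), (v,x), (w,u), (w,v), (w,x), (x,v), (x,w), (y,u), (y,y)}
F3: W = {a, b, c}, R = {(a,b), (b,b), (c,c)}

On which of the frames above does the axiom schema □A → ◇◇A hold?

F2, F3

The schema corresponds to a generalized confluence (Geach) condition: ∀x ∃w (xRw ∧ xR²w).
F1: fails — at w2 but no w with w2Rw and w2R²w.
F2: holds.
F3: holds.
Valid on: F2, F3.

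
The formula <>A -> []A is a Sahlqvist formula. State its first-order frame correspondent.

Partial functionality

Suppose ◇A→□A is valid. Take Rxy, Rxz and set V(A)={y}. Then ◇A at x, so □A at x, so A at z, i.e. z=y.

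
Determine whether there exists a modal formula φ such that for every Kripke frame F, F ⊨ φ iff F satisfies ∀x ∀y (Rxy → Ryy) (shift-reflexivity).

Yes: it is shift-reflexivity, defined by the T□ schema □(□p → p).

Definable; □(□p → p) defines it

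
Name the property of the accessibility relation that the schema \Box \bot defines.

emptiness of R: \forall x \forall y \neg Rxy

□⊥ is valid iff no world has any successor (otherwise □⊥ fails at any world with one).
Conversely, any frame satisfying \forall x \forall y \neg Rxy validates the schema.
So the correspondent is emptiness of R.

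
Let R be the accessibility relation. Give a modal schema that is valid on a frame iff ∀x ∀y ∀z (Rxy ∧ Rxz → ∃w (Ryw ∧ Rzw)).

◇□r → □◇r

A defining formula is ◇□r → □◇r (the .2 axiom).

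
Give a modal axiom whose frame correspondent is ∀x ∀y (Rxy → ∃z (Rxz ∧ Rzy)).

This is density; the standard corresponding axiom is C4: □□ψ → □ψ.
Suppose □□ψ→□ψ is valid. Take Rxy and set V(ψ)={w : xR²w}. Then □□ψ at x, so □ψ at x, so ψ at y, i.e. ∃z(Rxz∧Rzy).

□□ψ → □ψ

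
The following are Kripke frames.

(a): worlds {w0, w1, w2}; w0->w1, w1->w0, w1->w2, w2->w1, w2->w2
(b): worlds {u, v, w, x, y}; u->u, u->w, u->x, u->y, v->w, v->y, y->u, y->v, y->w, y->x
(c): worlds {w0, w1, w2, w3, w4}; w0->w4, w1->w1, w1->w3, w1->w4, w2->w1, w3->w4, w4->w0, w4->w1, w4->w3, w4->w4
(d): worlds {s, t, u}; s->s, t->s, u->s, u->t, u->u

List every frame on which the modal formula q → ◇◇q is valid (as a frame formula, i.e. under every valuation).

This is the axiom for a generalized confluence (Geach) condition; its first-order frame correspondent is ∀x ∃w (x = w ∧ xR²w).
(a): satisfies the condition.
(b): fails — at w but no t with w=t and wR²t.
(c): fails — at w2 but no w with w2=w and w2R²w.
(d): fails — at t but no w with t=w and tR²w.

(a)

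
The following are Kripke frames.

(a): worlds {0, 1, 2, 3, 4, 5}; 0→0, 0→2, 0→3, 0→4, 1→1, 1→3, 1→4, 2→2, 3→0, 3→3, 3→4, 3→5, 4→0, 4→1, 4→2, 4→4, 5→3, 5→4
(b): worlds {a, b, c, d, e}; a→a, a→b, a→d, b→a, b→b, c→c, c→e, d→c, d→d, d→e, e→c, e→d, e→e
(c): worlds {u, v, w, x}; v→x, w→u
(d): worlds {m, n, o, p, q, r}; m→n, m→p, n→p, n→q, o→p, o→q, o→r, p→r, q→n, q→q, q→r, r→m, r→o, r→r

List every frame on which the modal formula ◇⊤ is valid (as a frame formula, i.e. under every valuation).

(a), (b), (d)

Frame correspondent (Sahlqvist): ∀x ∃y Rxy — i.e. seriality.
(a): satisfies the condition.
(b): satisfies the condition.
(c): fails — world u has no successor.
(d): satisfies the condition.
Valid on: (a), (b), (d).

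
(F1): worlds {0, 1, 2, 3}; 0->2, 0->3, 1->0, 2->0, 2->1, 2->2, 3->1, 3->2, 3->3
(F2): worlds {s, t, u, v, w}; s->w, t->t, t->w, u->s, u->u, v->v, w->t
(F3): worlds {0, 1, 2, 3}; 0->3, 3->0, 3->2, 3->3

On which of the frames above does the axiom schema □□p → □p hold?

The schema corresponds to density: ∀x ∀y (Rxy → ∃z (Rxz ∧ Rzy)).
(F1): fails — R10 but no z with R1z and Rz0.
(F2): fails — Rsw but no z with Rsz and Rzw.
(F3): holds.
Valid on: (F3).

(F3)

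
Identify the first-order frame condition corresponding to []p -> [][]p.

Suppose □p→□□p is valid. Take Rxy, Ryz and set V(p)={w : Rxw}. Then □p at x, so □□p at x, so □p at y, so p at z, i.e. Rxz.
The converse is a direct semantic check.
Frame condition: forall x forall y forall z (Rxy & Ryz -> Rxz).

transitivity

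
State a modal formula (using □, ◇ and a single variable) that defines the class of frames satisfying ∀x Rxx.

□r → r

The condition is reflexivity. The T schema □r → r defines it.
Suppose □r→r is valid. At any x set V(r)={w : Rxw}. Then □r holds at x, so r holds at x, i.e. Rxx.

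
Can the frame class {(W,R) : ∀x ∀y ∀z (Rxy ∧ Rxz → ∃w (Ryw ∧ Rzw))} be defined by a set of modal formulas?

This is a Sahlqvist condition; the .2 axiom ◇□p → □◇p defines it.
Suppose ◇□p→□◇p is valid. Take Rxy, Rxz and set V(p)={w : Ryw}. Then □p at y so ◇□p at x, so □◇p at x, so ◇p at z, giving w with Rzw and Ryw.

Definable; ◇□p → □◇p defines it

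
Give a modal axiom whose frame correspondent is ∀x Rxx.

□r → r

This is reflexivity; the standard corresponding axiom is T: □r → r.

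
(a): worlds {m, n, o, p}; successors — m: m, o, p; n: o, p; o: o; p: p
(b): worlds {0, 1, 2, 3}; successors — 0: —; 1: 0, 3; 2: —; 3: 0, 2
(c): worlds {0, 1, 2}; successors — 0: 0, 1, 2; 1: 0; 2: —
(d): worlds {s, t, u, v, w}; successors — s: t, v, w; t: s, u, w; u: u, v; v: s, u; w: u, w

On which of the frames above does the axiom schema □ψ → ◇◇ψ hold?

(a), (d)

Frame correspondent (Sahlqvist): ∀x ∃w (xRw ∧ xR²w) — i.e. a generalized confluence (Geach) condition.
(a): ✓.
(b): fails — at 0 but no w with 0Rw and 0R²w.
(c): fails — at 2 but no w with 2Rw and 2R²w.
(d): ✓.
Valid on: (a), (d).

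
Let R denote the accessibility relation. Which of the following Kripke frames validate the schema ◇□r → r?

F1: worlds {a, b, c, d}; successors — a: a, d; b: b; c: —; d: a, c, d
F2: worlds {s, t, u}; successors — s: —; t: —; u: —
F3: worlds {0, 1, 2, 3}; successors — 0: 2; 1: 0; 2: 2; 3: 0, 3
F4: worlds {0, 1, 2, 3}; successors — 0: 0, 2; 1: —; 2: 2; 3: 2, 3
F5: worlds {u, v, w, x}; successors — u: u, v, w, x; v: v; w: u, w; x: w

F2

Frame correspondent (Sahlqvist): ∀x ∀y (xRy → ∃w (yRw ∧ x = w)) — i.e. a generalized confluence (Geach) condition.
F1: fails — dRc but no w with cRw and d=w.
F2: satisfies the condition.
F3: fails — 0R2 but no w with 2Rw and 0=w.
F4: fails — 0R2 but no w with 2Rw and 0=w.
F5: fails — uRv but no t with vRt and u=t.
Valid on: F2.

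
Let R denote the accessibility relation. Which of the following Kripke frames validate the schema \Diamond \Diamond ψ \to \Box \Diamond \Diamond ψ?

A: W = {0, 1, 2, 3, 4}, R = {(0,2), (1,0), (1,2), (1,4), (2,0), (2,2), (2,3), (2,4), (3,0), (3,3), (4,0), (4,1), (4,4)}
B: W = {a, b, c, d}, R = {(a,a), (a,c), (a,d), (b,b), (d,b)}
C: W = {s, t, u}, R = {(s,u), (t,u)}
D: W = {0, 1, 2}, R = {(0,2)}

Frame correspondent (Sahlqvist): \forall x \forall y \forall z ((x R^2 y \wedge xRz) \to \exists w (y = w \wedge z R^2 w)) — i.e. a generalized confluence (Geach) condition.
A: fails — 1R²1, 1R0 but no w with 1=w and 0R²w.
B: fails — aR²a, aRc but no w with a=w and cR²w.
C: satisfies the condition.
D: satisfies the condition.

C, D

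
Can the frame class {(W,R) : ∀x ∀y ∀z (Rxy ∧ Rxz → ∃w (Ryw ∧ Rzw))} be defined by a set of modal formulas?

The condition is convergence. A defining modal formula is ◇□p → □◇p.
Suppose ◇□p→□◇p is valid. Take Rxy, Rxz and set V(p)={w : Ryw}. Then □p at y so ◇□p at x, so □◇p at x, so ◇p at z, giving w with Rzw and Ryw.

Yes, by ◇□p → □◇p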